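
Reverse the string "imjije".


Input: imjije
Reading characters right to left:
  Position 5: 'e'
  Position 4: 'j'
  Position 3: 'i'
  Position 2: 'j'
  Position 1: 'm'
  Position 0: 'i'
Reversed: ejijmi

ejijmi


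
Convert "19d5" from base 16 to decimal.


Input: "19d5" in base 16
Positional expansion:
  Digit '1' (value 1) x 16^3 = 4096
  Digit '9' (value 9) x 16^2 = 2304
  Digit 'd' (value 13) x 16^1 = 208
  Digit '5' (value 5) x 16^0 = 5
Sum = 6613

6613


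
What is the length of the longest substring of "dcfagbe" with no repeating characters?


Input: "dcfagbe"
Sliding window (track last position of each char):
  Position 0 ('d'): window [0,0] length 1 -- new best
  Position 1 ('c'): window [0,1] length 2 -- new best
  Position 2 ('f'): window [0,2] length 3 -- new best
  Position 3 ('a'): window [0,3] length 4 -- new best
  Position 4 ('g'): window [0,4] length 5 -- new best
  Position 5 ('b'): window [0,5] length 6 -- new best
  Position 6 ('e'): window [0,6] length 7 -- new best
Longest substring with no repeats: "dcfagbe" with length 7

7


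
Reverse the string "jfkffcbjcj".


Input: jfkffcbjcj
Reading characters right to left:
  Position 9: 'j'
  Position 8: 'c'
  Position 7: 'j'
  Position 6: 'b'
  Position 5: 'c'
  Position 4: 'f'
  Position 3: 'f'
  Position 2: 'k'
  Position 1: 'f'
  Position 0: 'j'
Reversed: jcjbcffkfj

jcjbcffkfj


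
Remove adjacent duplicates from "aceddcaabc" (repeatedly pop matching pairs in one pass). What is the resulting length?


Input: aceddcaabc
Stack-based adjacent duplicate removal:
  Read 'a': push. Stack: a
  Read 'c': push. Stack: ac
  Read 'e': push. Stack: ace
  Read 'd': push. Stack: aced
  Read 'd': matches stack top 'd' => pop. Stack: ace
  Read 'c': push. Stack: acec
  Read 'a': push. Stack: aceca
  Read 'a': matches stack top 'a' => pop. Stack: acec
  Read 'b': push. Stack: acecb
  Read 'c': push. Stack: acecbc
Final stack: "acecbc" (length 6)

6


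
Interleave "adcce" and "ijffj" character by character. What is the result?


Interleaving "adcce" and "ijffj":
  Position 0: 'a' from first, 'i' from second => "ai"
  Position 1: 'd' from first, 'j' from second => "dj"
  Position 2: 'c' from first, 'f' from second => "cf"
  Position 3: 'c' from first, 'f' from second => "cf"
  Position 4: 'e' from first, 'j' from second => "ej"
Result: aidjcfcfej

aidjcfcfej


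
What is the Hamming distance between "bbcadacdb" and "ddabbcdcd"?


Comparing "bbcadacdb" and "ddabbcdcd" position by position:
  Position 0: 'b' vs 'd' => differ
  Position 1: 'b' vs 'd' => differ
  Position 2: 'c' vs 'a' => differ
  Position 3: 'a' vs 'b' => differ
  Position 4: 'd' vs 'b' => differ
  Position 5: 'a' vs 'c' => differ
  Position 6: 'c' vs 'd' => differ
  Position 7: 'd' vs 'c' => differ
  Position 8: 'b' vs 'd' => differ
Total differences (Hamming distance): 9

9


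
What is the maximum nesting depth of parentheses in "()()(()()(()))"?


Input: "()()(()()(()))"
Tracking depth:
  Position 0 '(': depth becomes 1
  Position 1 ')': depth becomes 0
  Position 2 '(': depth becomes 1
  Position 3 ')': depth becomes 0
  Position 4 '(': depth becomes 1
  Position 5 '(': depth becomes 2
  Position 6 ')': depth becomes 1
  Position 7 '(': depth becomes 2
  Position 8 ')': depth becomes 1
  Position 9 '(': depth becomes 2
  Position 10 '(': depth becomes 3
  Position 11 ')': depth becomes 2
  Position 12 ')': depth becomes 1
  Position 13 ')': depth becomes 0
Maximum depth reached: 3

3


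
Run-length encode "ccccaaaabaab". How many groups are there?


Input: ccccaaaabaab
Scanning for consecutive runs:
  Group 1: 'c' x 4 (positions 0-3)
  Group 2: 'a' x 4 (positions 4-7)
  Group 3: 'b' x 1 (positions 8-8)
  Group 4: 'a' x 2 (positions 9-10)
  Group 5: 'b' x 1 (positions 11-11)
Total groups: 5

5


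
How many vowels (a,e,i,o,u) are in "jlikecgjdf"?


Input: jlikecgjdf
Checking each character:
  'j' at position 0: consonant
  'l' at position 1: consonant
  'i' at position 2: vowel (running total: 1)
  'k' at position 3: consonant
  'e' at position 4: vowel (running total: 2)
  'c' at position 5: consonant
  'g' at position 6: consonant
  'j' at position 7: consonant
  'd' at position 8: consonant
  'f' at position 9: consonant
Total vowels: 2

2


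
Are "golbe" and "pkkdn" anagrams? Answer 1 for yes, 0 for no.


Strings: "golbe", "pkkdn"
Sorted first:  beglo
Sorted second: dkknp
Differ at position 0: 'b' vs 'd' => not anagrams

0


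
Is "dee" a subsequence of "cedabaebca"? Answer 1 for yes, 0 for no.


Check if "dee" is a subsequence of "cedabaebca"
Greedy scan:
  Position 0 ('c'): no match needed
  Position 1 ('e'): no match needed
  Position 2 ('d'): matches sub[0] = 'd'
  Position 3 ('a'): no match needed
  Position 4 ('b'): no match needed
  Position 5 ('a'): no match needed
  Position 6 ('e'): matches sub[1] = 'e'
  Position 7 ('b'): no match needed
  Position 8 ('c'): no match needed
  Position 9 ('a'): no match needed
Only matched 2/3 characters => not a subsequence

0


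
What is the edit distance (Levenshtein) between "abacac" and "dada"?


Computing edit distance: "abacac" -> "dada"
DP table:
           d    a    d    a
      0    1    2    3    4
  a   1    1    1    2    3
  b   2    2    2    2    3
  a   3    3    2    3    2
  c   4    4    3    3    3
  a   5    5    4    4    3
  c   6    6    5    5    4
Edit distance = dp[6][4] = 4

4


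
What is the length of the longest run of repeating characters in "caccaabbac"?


Input: "caccaabbac"
Scanning for longest run:
  Position 1 ('a'): new char, reset run to 1
  Position 2 ('c'): new char, reset run to 1
  Position 3 ('c'): continues run of 'c', length=2
  Position 4 ('a'): new char, reset run to 1
  Position 5 ('a'): continues run of 'a', length=2
  Position 6 ('b'): new char, reset run to 1
  Position 7 ('b'): continues run of 'b', length=2
  Position 8 ('a'): new char, reset run to 1
  Position 9 ('c'): new char, reset run to 1
Longest run: 'c' with length 2

2


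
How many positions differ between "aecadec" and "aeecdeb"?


Comparing "aecadec" and "aeecdeb" position by position:
  Position 0: 'a' vs 'a' => same
  Position 1: 'e' vs 'e' => same
  Position 2: 'c' vs 'e' => DIFFER
  Position 3: 'a' vs 'c' => DIFFER
  Position 4: 'd' vs 'd' => same
  Position 5: 'e' vs 'e' => same
  Position 6: 'c' vs 'b' => DIFFER
Positions that differ: 3

3


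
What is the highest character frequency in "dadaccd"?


Input: dadaccd
Character counts:
  'a': 2
  'c': 2
  'd': 3
Maximum frequency: 3

3


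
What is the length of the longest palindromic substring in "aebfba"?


Input: "aebfba"
Checking substrings for palindromes:
  [2:5] "bfb" (len 3) => palindrome
Longest palindromic substring: "bfb" with length 3

3


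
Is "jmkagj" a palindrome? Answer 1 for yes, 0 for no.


Input: jmkagj
Reversed: jgakmj
  Compare pos 0 ('j') with pos 5 ('j'): match
  Compare pos 1 ('m') with pos 4 ('g'): MISMATCH
  Compare pos 2 ('k') with pos 3 ('a'): MISMATCH
Result: not a palindrome

0


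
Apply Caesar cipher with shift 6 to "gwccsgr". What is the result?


Caesar cipher: shift "gwccsgr" by 6
  'g' (pos 6) + 6 = pos 12 = 'm'
  'w' (pos 22) + 6 = pos 2 = 'c'
  'c' (pos 2) + 6 = pos 8 = 'i'
  'c' (pos 2) + 6 = pos 8 = 'i'
  's' (pos 18) + 6 = pos 24 = 'y'
  'g' (pos 6) + 6 = pos 12 = 'm'
  'r' (pos 17) + 6 = pos 23 = 'x'
Result: mciiymx

mciiymx


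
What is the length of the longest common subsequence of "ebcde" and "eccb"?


LCS of "ebcde" and "eccb"
DP table:
           e    c    c    b
      0    0    0    0    0
  e   0    1    1    1    1
  b   0    1    1    1    2
  c   0    1    2    2    2
  d   0    1    2    2    2
  e   0    1    2    2    2
LCS length = dp[5][4] = 2

2


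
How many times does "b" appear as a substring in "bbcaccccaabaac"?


Searching for "b" in "bbcaccccaabaac"
Scanning each position:
  Position 0: "b" => MATCH
  Position 1: "b" => MATCH
  Position 2: "c" => no
  Position 3: "a" => no
  Position 4: "c" => no
  Position 5: "c" => no
  Position 6: "c" => no
  Position 7: "c" => no
  Position 8: "a" => no
  Position 9: "a" => no
  Position 10: "b" => MATCH
  Position 11: "a" => no
  Position 12: "a" => no
  Position 13: "c" => no
Total occurrences: 3

3


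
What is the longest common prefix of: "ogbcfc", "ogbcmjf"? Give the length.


Words: ogbcfc, ogbcmjf
  Position 0: all 'o' => match
  Position 1: all 'g' => match
  Position 2: all 'b' => match
  Position 3: all 'c' => match
  Position 4: ('f', 'm') => mismatch, stop
LCP = "ogbc" (length 4)

4


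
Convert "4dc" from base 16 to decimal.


Input: "4dc" in base 16
Positional expansion:
  Digit '4' (value 4) x 16^2 = 1024
  Digit 'd' (value 13) x 16^1 = 208
  Digit 'c' (value 12) x 16^0 = 12
Sum = 1244

1244


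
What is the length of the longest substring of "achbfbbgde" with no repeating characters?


Input: "achbfbbgde"
Sliding window (track last position of each char):
  Position 0 ('a'): window [0,0] length 1 -- new best
  Position 1 ('c'): window [0,1] length 2 -- new best
  Position 2 ('h'): window [0,2] length 3 -- new best
  Position 3 ('b'): window [0,3] length 4 -- new best
  Position 4 ('f'): window [0,4] length 5 -- new best
  Position 5 ('b'): repeat (last at 3), move window start to 4
  Position 5 ('b'): window [4,5] length 2
  Position 6 ('b'): repeat (last at 5), move window start to 6
  Position 6 ('b'): window [6,6] length 1
  Position 7 ('g'): window [6,7] length 2
  Position 8 ('d'): window [6,8] length 3
  Position 9 ('e'): window [6,9] length 4
Longest substring with no repeats: "achbf" with length 5

5


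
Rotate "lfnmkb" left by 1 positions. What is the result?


Input: "lfnmkb", rotate left by 1
First 1 characters: "l"
Remaining characters: "fnmkb"
Concatenate remaining + first: "fnmkb" + "l" = "fnmkbl"

fnmkbl


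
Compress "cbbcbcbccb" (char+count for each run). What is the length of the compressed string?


Input: cbbcbcbccb
Runs:
  'c' x 1 => "c1"
  'b' x 2 => "b2"
  'c' x 1 => "c1"
  'b' x 1 => "b1"
  'c' x 1 => "c1"
  'b' x 1 => "b1"
  'c' x 2 => "c2"
  'b' x 1 => "b1"
Compressed: "c1b2c1b1c1b1c2b1"
Compressed length: 16

16


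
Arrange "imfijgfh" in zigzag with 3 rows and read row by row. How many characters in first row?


Zigzag "imfijgfh" into 3 rows:
Placing characters:
  'i' => row 0
  'm' => row 1
  'f' => row 2
  'i' => row 1
  'j' => row 0
  'g' => row 1
  'f' => row 2
  'h' => row 1
Rows:
  Row 0: "ij"
  Row 1: "migh"
  Row 2: "ff"
First row length: 2

2


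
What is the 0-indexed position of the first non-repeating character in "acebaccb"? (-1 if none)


Input: acebaccb
Character frequencies:
  'a': 2
  'b': 2
  'c': 3
  'e': 1
Scanning left to right for freq == 1:
  Position 0 ('a'): freq=2, skip
  Position 1 ('c'): freq=3, skip
  Position 2 ('e'): unique! => answer = 2

2


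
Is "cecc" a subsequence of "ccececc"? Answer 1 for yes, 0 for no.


Check if "cecc" is a subsequence of "ccececc"
Greedy scan:
  Position 0 ('c'): matches sub[0] = 'c'
  Position 1 ('c'): no match needed
  Position 2 ('e'): matches sub[1] = 'e'
  Position 3 ('c'): matches sub[2] = 'c'
  Position 4 ('e'): no match needed
  Position 5 ('c'): matches sub[3] = 'c'
  Position 6 ('c'): no match needed
All 4 characters matched => is a subsequence

1


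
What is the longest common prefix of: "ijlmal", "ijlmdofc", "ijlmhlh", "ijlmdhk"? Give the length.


Words: ijlmal, ijlmdofc, ijlmhlh, ijlmdhk
  Position 0: all 'i' => match
  Position 1: all 'j' => match
  Position 2: all 'l' => match
  Position 3: all 'm' => match
  Position 4: ('a', 'd', 'h', 'd') => mismatch, stop
LCP = "ijlm" (length 4)

4


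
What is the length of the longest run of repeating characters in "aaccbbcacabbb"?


Input: "aaccbbcacabbb"
Scanning for longest run:
  Position 1 ('a'): continues run of 'a', length=2
  Position 2 ('c'): new char, reset run to 1
  Position 3 ('c'): continues run of 'c', length=2
  Position 4 ('b'): new char, reset run to 1
  Position 5 ('b'): continues run of 'b', length=2
  Position 6 ('c'): new char, reset run to 1
  Position 7 ('a'): new char, reset run to 1
  Position 8 ('c'): new char, reset run to 1
  Position 9 ('a'): new char, reset run to 1
  Position 10 ('b'): new char, reset run to 1
  Position 11 ('b'): continues run of 'b', length=2
  Position 12 ('b'): continues run of 'b', length=3
Longest run: 'b' with length 3

3


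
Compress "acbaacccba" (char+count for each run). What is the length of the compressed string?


Input: acbaacccba
Runs:
  'a' x 1 => "a1"
  'c' x 1 => "c1"
  'b' x 1 => "b1"
  'a' x 2 => "a2"
  'c' x 3 => "c3"
  'b' x 1 => "b1"
  'a' x 1 => "a1"
Compressed: "a1c1b1a2c3b1a1"
Compressed length: 14

14


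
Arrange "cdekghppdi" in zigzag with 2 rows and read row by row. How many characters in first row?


Zigzag "cdekghppdi" into 2 rows:
Placing characters:
  'c' => row 0
  'd' => row 1
  'e' => row 0
  'k' => row 1
  'g' => row 0
  'h' => row 1
  'p' => row 0
  'p' => row 1
  'd' => row 0
  'i' => row 1
Rows:
  Row 0: "cegpd"
  Row 1: "dkhpi"
First row length: 5

5


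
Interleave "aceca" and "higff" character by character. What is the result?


Interleaving "aceca" and "higff":
  Position 0: 'a' from first, 'h' from second => "ah"
  Position 1: 'c' from first, 'i' from second => "ci"
  Position 2: 'e' from first, 'g' from second => "eg"
  Position 3: 'c' from first, 'f' from second => "cf"
  Position 4: 'a' from first, 'f' from second => "af"
Result: ahciegcfaf

ahciegcfaf


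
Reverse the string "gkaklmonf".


Input: gkaklmonf
Reading characters right to left:
  Position 8: 'f'
  Position 7: 'n'
  Position 6: 'o'
  Position 5: 'm'
  Position 4: 'l'
  Position 3: 'k'
  Position 2: 'a'
  Position 1: 'k'
  Position 0: 'g'
Reversed: fnomlkakg

fnomlkakg


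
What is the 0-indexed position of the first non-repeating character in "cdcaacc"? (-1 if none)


Input: cdcaacc
Character frequencies:
  'a': 2
  'c': 4
  'd': 1
Scanning left to right for freq == 1:
  Position 0 ('c'): freq=4, skip
  Position 1 ('d'): unique! => answer = 1

1


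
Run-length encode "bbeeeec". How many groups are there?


Input: bbeeeec
Scanning for consecutive runs:
  Group 1: 'b' x 2 (positions 0-1)
  Group 2: 'e' x 4 (positions 2-5)
  Group 3: 'c' x 1 (positions 6-6)
Total groups: 3

3


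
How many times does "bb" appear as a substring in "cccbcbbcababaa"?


Searching for "bb" in "cccbcbbcababaa"
Scanning each position:
  Position 0: "cc" => no
  Position 1: "cc" => no
  Position 2: "cb" => no
  Position 3: "bc" => no
  Position 4: "cb" => no
  Position 5: "bb" => MATCH
  Position 6: "bc" => no
  Position 7: "ca" => no
  Position 8: "ab" => no
  Position 9: "ba" => no
  Position 10: "ab" => no
  Position 11: "ba" => no
  Position 12: "aa" => no
Total occurrences: 1

1


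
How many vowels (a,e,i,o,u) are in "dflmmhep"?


Input: dflmmhep
Checking each character:
  'd' at position 0: consonant
  'f' at position 1: consonant
  'l' at position 2: consonant
  'm' at position 3: consonant
  'm' at position 4: consonant
  'h' at position 5: consonant
  'e' at position 6: vowel (running total: 1)
  'p' at position 7: consonant
Total vowels: 1

1


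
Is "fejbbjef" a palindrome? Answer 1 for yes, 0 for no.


Input: fejbbjef
Reversed: fejbbjef
  Compare pos 0 ('f') with pos 7 ('f'): match
  Compare pos 1 ('e') with pos 6 ('e'): match
  Compare pos 2 ('j') with pos 5 ('j'): match
  Compare pos 3 ('b') with pos 4 ('b'): match
Result: palindrome

1


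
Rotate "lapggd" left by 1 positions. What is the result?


Input: "lapggd", rotate left by 1
First 1 characters: "l"
Remaining characters: "apggd"
Concatenate remaining + first: "apggd" + "l" = "apggdl"

apggdl


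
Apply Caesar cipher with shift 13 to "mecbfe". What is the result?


Caesar cipher: shift "mecbfe" by 13
  'm' (pos 12) + 13 = pos 25 = 'z'
  'e' (pos 4) + 13 = pos 17 = 'r'
  'c' (pos 2) + 13 = pos 15 = 'p'
  'b' (pos 1) + 13 = pos 14 = 'o'
  'f' (pos 5) + 13 = pos 18 = 's'
  'e' (pos 4) + 13 = pos 17 = 'r'
Result: zrposr

zrposr


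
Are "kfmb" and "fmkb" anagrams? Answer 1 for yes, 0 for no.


Strings: "kfmb", "fmkb"
Sorted first:  bfkm
Sorted second: bfkm
Sorted forms match => anagrams

1


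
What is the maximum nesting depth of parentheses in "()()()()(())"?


Input: "()()()()(())"
Tracking depth:
  Position 0 '(': depth becomes 1
  Position 1 ')': depth becomes 0
  Position 2 '(': depth becomes 1
  Position 3 ')': depth becomes 0
  Position 4 '(': depth becomes 1
  Position 5 ')': depth becomes 0
  Position 6 '(': depth becomes 1
  Position 7 ')': depth becomes 0
  Position 8 '(': depth becomes 1
  Position 9 '(': depth becomes 2
  Position 10 ')': depth becomes 1
  Position 11 ')': depth becomes 0
Maximum depth reached: 2

2


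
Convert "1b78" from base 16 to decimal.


Input: "1b78" in base 16
Positional expansion:
  Digit '1' (value 1) x 16^3 = 4096
  Digit 'b' (value 11) x 16^2 = 2816
  Digit '7' (value 7) x 16^1 = 112
  Digit '8' (value 8) x 16^0 = 8
Sum = 7032

7032


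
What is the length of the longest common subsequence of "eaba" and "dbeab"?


LCS of "eaba" and "dbeab"
DP table:
           d    b    e    a    b
      0    0    0    0    0    0
  e   0    0    0    1    1    1
  a   0    0    0    1    2    2
  b   0    0    1    1    2    3
  a   0    0    1    1    2    3
LCS length = dp[4][5] = 3

3


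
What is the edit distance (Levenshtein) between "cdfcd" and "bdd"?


Computing edit distance: "cdfcd" -> "bdd"
DP table:
           b    d    d
      0    1    2    3
  c   1    1    2    3
  d   2    2    1    2
  f   3    3    2    2
  c   4    4    3    3
  d   5    5    4    3
Edit distance = dp[5][3] = 3

3


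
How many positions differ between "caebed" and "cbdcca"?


Comparing "caebed" and "cbdcca" position by position:
  Position 0: 'c' vs 'c' => same
  Position 1: 'a' vs 'b' => DIFFER
  Position 2: 'e' vs 'd' => DIFFER
  Position 3: 'b' vs 'c' => DIFFER
  Position 4: 'e' vs 'c' => DIFFER
  Position 5: 'd' vs 'a' => DIFFER
Positions that differ: 5

5


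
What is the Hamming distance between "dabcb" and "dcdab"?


Comparing "dabcb" and "dcdab" position by position:
  Position 0: 'd' vs 'd' => same
  Position 1: 'a' vs 'c' => differ
  Position 2: 'b' vs 'd' => differ
  Position 3: 'c' vs 'a' => differ
  Position 4: 'b' vs 'b' => same
Total differences (Hamming distance): 3

3


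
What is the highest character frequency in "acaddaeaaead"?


Input: acaddaeaaead
Character counts:
  'a': 6
  'c': 1
  'd': 3
  'e': 2
Maximum frequency: 6

6


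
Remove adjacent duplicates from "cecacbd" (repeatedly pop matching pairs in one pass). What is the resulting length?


Input: cecacbd
Stack-based adjacent duplicate removal:
  Read 'c': push. Stack: c
  Read 'e': push. Stack: ce
  Read 'c': push. Stack: cec
  Read 'a': push. Stack: ceca
  Read 'c': push. Stack: cecac
  Read 'b': push. Stack: cecacb
  Read 'd': push. Stack: cecacbd
Final stack: "cecacbd" (length 7)

7


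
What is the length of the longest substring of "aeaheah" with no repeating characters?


Input: "aeaheah"
Sliding window (track last position of each char):
  Position 0 ('a'): window [0,0] length 1 -- new best
  Position 1 ('e'): window [0,1] length 2 -- new best
  Position 2 ('a'): repeat (last at 0), move window start to 1
  Position 2 ('a'): window [1,2] length 2
  Position 3 ('h'): window [1,3] length 3 -- new best
  Position 4 ('e'): repeat (last at 1), move window start to 2
  Position 4 ('e'): window [2,4] length 3
  Position 5 ('a'): repeat (last at 2), move window start to 3
  Position 5 ('a'): window [3,5] length 3
  Position 6 ('h'): repeat (last at 3), move window start to 4
  Position 6 ('h'): window [4,6] length 3
Longest substring with no repeats: "eah" with length 3

3


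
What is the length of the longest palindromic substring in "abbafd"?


Input: "abbafd"
Checking substrings for palindromes:
  [0:4] "abba" (len 4) => palindrome
  [1:3] "bb" (len 2) => palindrome
Longest palindromic substring: "abba" with length 4

4


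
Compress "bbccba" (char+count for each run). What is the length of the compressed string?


Input: bbccba
Runs:
  'b' x 2 => "b2"
  'c' x 2 => "c2"
  'b' x 1 => "b1"
  'a' x 1 => "a1"
Compressed: "b2c2b1a1"
Compressed length: 8

8


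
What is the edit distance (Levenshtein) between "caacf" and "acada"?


Computing edit distance: "caacf" -> "acada"
DP table:
           a    c    a    d    a
      0    1    2    3    4    5
  c   1    1    1    2    3    4
  a   2    1    2    1    2    3
  a   3    2    2    2    2    2
  c   4    3    2    3    3    3
  f   5    4    3    3    4    4
Edit distance = dp[5][5] = 4

4


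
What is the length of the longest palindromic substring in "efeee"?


Input: "efeee"
Checking substrings for palindromes:
  [0:3] "efe" (len 3) => palindrome
  [2:5] "eee" (len 3) => palindrome
  [2:4] "ee" (len 2) => palindrome
  [3:5] "ee" (len 2) => palindrome
Longest palindromic substring: "efe" with length 3

3


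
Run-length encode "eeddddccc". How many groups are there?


Input: eeddddccc
Scanning for consecutive runs:
  Group 1: 'e' x 2 (positions 0-1)
  Group 2: 'd' x 4 (positions 2-5)
  Group 3: 'c' x 3 (positions 6-8)
Total groups: 3

3


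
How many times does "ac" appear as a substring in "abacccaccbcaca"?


Searching for "ac" in "abacccaccbcaca"
Scanning each position:
  Position 0: "ab" => no
  Position 1: "ba" => no
  Position 2: "ac" => MATCH
  Position 3: "cc" => no
  Position 4: "cc" => no
  Position 5: "ca" => no
  Position 6: "ac" => MATCH
  Position 7: "cc" => no
  Position 8: "cb" => no
  Position 9: "bc" => no
  Position 10: "ca" => no
  Position 11: "ac" => MATCH
  Position 12: "ca" => no
Total occurrences: 3

3


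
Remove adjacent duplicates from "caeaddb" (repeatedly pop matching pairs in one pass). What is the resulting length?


Input: caeaddb
Stack-based adjacent duplicate removal:
  Read 'c': push. Stack: c
  Read 'a': push. Stack: ca
  Read 'e': push. Stack: cae
  Read 'a': push. Stack: caea
  Read 'd': push. Stack: caead
  Read 'd': matches stack top 'd' => pop. Stack: caea
  Read 'b': push. Stack: caeab
Final stack: "caeab" (length 5)

5


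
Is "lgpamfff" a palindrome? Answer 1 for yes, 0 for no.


Input: lgpamfff
Reversed: fffmapgl
  Compare pos 0 ('l') with pos 7 ('f'): MISMATCH
  Compare pos 1 ('g') with pos 6 ('f'): MISMATCH
  Compare pos 2 ('p') with pos 5 ('f'): MISMATCH
  Compare pos 3 ('a') with pos 4 ('m'): MISMATCH
Result: not a palindrome

0


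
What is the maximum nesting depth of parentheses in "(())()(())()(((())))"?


Input: "(())()(())()(((())))"
Tracking depth:
  Position 0 '(': depth becomes 1
  Position 1 '(': depth becomes 2
  Position 2 ')': depth becomes 1
  Position 3 ')': depth becomes 0
  Position 4 '(': depth becomes 1
  Position 5 ')': depth becomes 0
  Position 6 '(': depth becomes 1
  Position 7 '(': depth becomes 2
  Position 8 ')': depth becomes 1
  Position 9 ')': depth becomes 0
  Position 10 '(': depth becomes 1
  Position 11 ')': depth becomes 0
  Position 12 '(': depth becomes 1
  Position 13 '(': depth becomes 2
  Position 14 '(': depth becomes 3
  Position 15 '(': depth becomes 4
  Position 16 ')': depth becomes 3
  Position 17 ')': depth becomes 2
  Position 18 ')': depth becomes 1
  Position 19 ')': depth becomes 0
Maximum depth reached: 4

4


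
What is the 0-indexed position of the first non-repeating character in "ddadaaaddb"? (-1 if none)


Input: ddadaaaddb
Character frequencies:
  'a': 4
  'b': 1
  'd': 5
Scanning left to right for freq == 1:
  Position 0 ('d'): freq=5, skip
  Position 1 ('d'): freq=5, skip
  Position 2 ('a'): freq=4, skip
  Position 3 ('d'): freq=5, skip
  Position 4 ('a'): freq=4, skip
  Position 5 ('a'): freq=4, skip
  Position 6 ('a'): freq=4, skip
  Position 7 ('d'): freq=5, skip
  Position 8 ('d'): freq=5, skip
  Position 9 ('b'): unique! => answer = 9

9


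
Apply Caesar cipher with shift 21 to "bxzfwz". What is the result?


Caesar cipher: shift "bxzfwz" by 21
  'b' (pos 1) + 21 = pos 22 = 'w'
  'x' (pos 23) + 21 = pos 18 = 's'
  'z' (pos 25) + 21 = pos 20 = 'u'
  'f' (pos 5) + 21 = pos 0 = 'a'
  'w' (pos 22) + 21 = pos 17 = 'r'
  'z' (pos 25) + 21 = pos 20 = 'u'
Result: wsuaru

wsuaru


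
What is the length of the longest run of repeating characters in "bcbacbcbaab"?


Input: "bcbacbcbaab"
Scanning for longest run:
  Position 1 ('c'): new char, reset run to 1
  Position 2 ('b'): new char, reset run to 1
  Position 3 ('a'): new char, reset run to 1
  Position 4 ('c'): new char, reset run to 1
  Position 5 ('b'): new char, reset run to 1
  Position 6 ('c'): new char, reset run to 1
  Position 7 ('b'): new char, reset run to 1
  Position 8 ('a'): new char, reset run to 1
  Position 9 ('a'): continues run of 'a', length=2
  Position 10 ('b'): new char, reset run to 1
Longest run: 'a' with length 2

2


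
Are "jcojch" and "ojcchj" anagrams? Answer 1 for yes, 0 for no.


Strings: "jcojch", "ojcchj"
Sorted first:  cchjjo
Sorted second: cchjjo
Sorted forms match => anagrams

1


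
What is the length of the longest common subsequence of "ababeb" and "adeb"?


LCS of "ababeb" and "adeb"
DP table:
           a    d    e    b
      0    0    0    0    0
  a   0    1    1    1    1
  b   0    1    1    1    2
  a   0    1    1    1    2
  b   0    1    1    1    2
  e   0    1    1    2    2
  b   0    1    1    2    3
LCS length = dp[6][4] = 3

3


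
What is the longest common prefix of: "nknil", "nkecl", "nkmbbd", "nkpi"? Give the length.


Words: nknil, nkecl, nkmbbd, nkpi
  Position 0: all 'n' => match
  Position 1: all 'k' => match
  Position 2: ('n', 'e', 'm', 'p') => mismatch, stop
LCP = "nk" (length 2)

2


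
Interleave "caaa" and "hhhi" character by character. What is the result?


Interleaving "caaa" and "hhhi":
  Position 0: 'c' from first, 'h' from second => "ch"
  Position 1: 'a' from first, 'h' from second => "ah"
  Position 2: 'a' from first, 'h' from second => "ah"
  Position 3: 'a' from first, 'i' from second => "ai"
Result: chahahai

chahahai


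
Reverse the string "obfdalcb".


Input: obfdalcb
Reading characters right to left:
  Position 7: 'b'
  Position 6: 'c'
  Position 5: 'l'
  Position 4: 'a'
  Position 3: 'd'
  Position 2: 'f'
  Position 1: 'b'
  Position 0: 'o'
Reversed: bcladfbo

bcladfbo


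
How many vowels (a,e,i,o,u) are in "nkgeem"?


Input: nkgeem
Checking each character:
  'n' at position 0: consonant
  'k' at position 1: consonant
  'g' at position 2: consonant
  'e' at position 3: vowel (running total: 1)
  'e' at position 4: vowel (running total: 2)
  'm' at position 5: consonant
Total vowels: 2

2


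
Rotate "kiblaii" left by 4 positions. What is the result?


Input: "kiblaii", rotate left by 4
First 4 characters: "kibl"
Remaining characters: "aii"
Concatenate remaining + first: "aii" + "kibl" = "aiikibl"

aiikibl


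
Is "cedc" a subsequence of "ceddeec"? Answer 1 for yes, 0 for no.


Check if "cedc" is a subsequence of "ceddeec"
Greedy scan:
  Position 0 ('c'): matches sub[0] = 'c'
  Position 1 ('e'): matches sub[1] = 'e'
  Position 2 ('d'): matches sub[2] = 'd'
  Position 3 ('d'): no match needed
  Position 4 ('e'): no match needed
  Position 5 ('e'): no match needed
  Position 6 ('c'): matches sub[3] = 'c'
All 4 characters matched => is a subsequence

1


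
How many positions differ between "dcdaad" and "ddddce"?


Comparing "dcdaad" and "ddddce" position by position:
  Position 0: 'd' vs 'd' => same
  Position 1: 'c' vs 'd' => DIFFER
  Position 2: 'd' vs 'd' => same
  Position 3: 'a' vs 'd' => DIFFER
  Position 4: 'a' vs 'c' => DIFFER
  Position 5: 'd' vs 'e' => DIFFER
Positions that differ: 4

4


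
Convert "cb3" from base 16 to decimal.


Input: "cb3" in base 16
Positional expansion:
  Digit 'c' (value 12) x 16^2 = 3072
  Digit 'b' (value 11) x 16^1 = 176
  Digit '3' (value 3) x 16^0 = 3
Sum = 3251

3251


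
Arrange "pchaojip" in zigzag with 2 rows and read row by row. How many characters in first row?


Zigzag "pchaojip" into 2 rows:
Placing characters:
  'p' => row 0
  'c' => row 1
  'h' => row 0
  'a' => row 1
  'o' => row 0
  'j' => row 1
  'i' => row 0
  'p' => row 1
Rows:
  Row 0: "phoi"
  Row 1: "cajp"
First row length: 4

4


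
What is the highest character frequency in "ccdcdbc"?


Input: ccdcdbc
Character counts:
  'b': 1
  'c': 4
  'd': 2
Maximum frequency: 4

4


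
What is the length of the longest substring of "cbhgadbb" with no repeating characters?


Input: "cbhgadbb"
Sliding window (track last position of each char):
  Position 0 ('c'): window [0,0] length 1 -- new best
  Position 1 ('b'): window [0,1] length 2 -- new best
  Position 2 ('h'): window [0,2] length 3 -- new best
  Position 3 ('g'): window [0,3] length 4 -- new best
  Position 4 ('a'): window [0,4] length 5 -- new best
  Position 5 ('d'): window [0,5] length 6 -- new best
  Position 6 ('b'): repeat (last at 1), move window start to 2
  Position 6 ('b'): window [2,6] length 5
  Position 7 ('b'): repeat (last at 6), move window start to 7
  Position 7 ('b'): window [7,7] length 1
Longest substring with no repeats: "cbhgad" with length 6

6


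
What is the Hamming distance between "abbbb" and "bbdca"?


Comparing "abbbb" and "bbdca" position by position:
  Position 0: 'a' vs 'b' => differ
  Position 1: 'b' vs 'b' => same
  Position 2: 'b' vs 'd' => differ
  Position 3: 'b' vs 'c' => differ
  Position 4: 'b' vs 'a' => differ
Total differences (Hamming distance): 4

4


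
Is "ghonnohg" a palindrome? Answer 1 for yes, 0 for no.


Input: ghonnohg
Reversed: ghonnohg
  Compare pos 0 ('g') with pos 7 ('g'): match
  Compare pos 1 ('h') with pos 6 ('h'): match
  Compare pos 2 ('o') with pos 5 ('o'): match
  Compare pos 3 ('n') with pos 4 ('n'): match
Result: palindrome

1


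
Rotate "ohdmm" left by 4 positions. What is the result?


Input: "ohdmm", rotate left by 4
First 4 characters: "ohdm"
Remaining characters: "m"
Concatenate remaining + first: "m" + "ohdm" = "mohdm"

mohdm


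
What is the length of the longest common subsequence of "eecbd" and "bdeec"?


LCS of "eecbd" and "bdeec"
DP table:
           b    d    e    e    c
      0    0    0    0    0    0
  e   0    0    0    1    1    1
  e   0    0    0    1    2    2
  c   0    0    0    1    2    3
  b   0    1    1    1    2    3
  d   0    1    2    2    2    3
LCS length = dp[5][5] = 3

3


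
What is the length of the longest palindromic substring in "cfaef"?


Input: "cfaef"
Checking substrings for palindromes:
  No multi-char palindromic substrings found
Longest palindromic substring: "c" with length 1

1


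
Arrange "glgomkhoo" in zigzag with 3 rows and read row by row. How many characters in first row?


Zigzag "glgomkhoo" into 3 rows:
Placing characters:
  'g' => row 0
  'l' => row 1
  'g' => row 2
  'o' => row 1
  'm' => row 0
  'k' => row 1
  'h' => row 2
  'o' => row 1
  'o' => row 0
Rows:
  Row 0: "gmo"
  Row 1: "loko"
  Row 2: "gh"
First row length: 3

3


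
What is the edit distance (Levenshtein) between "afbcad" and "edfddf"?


Computing edit distance: "afbcad" -> "edfddf"
DP table:
           e    d    f    d    d    f
      0    1    2    3    4    5    6
  a   1    1    2    3    4    5    6
  f   2    2    2    2    3    4    5
  b   3    3    3    3    3    4    5
  c   4    4    4    4    4    4    5
  a   5    5    5    5    5    5    5
  d   6    6    5    6    5    5    6
Edit distance = dp[6][6] = 6

6


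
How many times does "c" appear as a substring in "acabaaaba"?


Searching for "c" in "acabaaaba"
Scanning each position:
  Position 0: "a" => no
  Position 1: "c" => MATCH
  Position 2: "a" => no
  Position 3: "b" => no
  Position 4: "a" => no
  Position 5: "a" => no
  Position 6: "a" => no
  Position 7: "b" => no
  Position 8: "a" => no
Total occurrences: 1

1


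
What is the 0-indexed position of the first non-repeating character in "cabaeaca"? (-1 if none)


Input: cabaeaca
Character frequencies:
  'a': 4
  'b': 1
  'c': 2
  'e': 1
Scanning left to right for freq == 1:
  Position 0 ('c'): freq=2, skip
  Position 1 ('a'): freq=4, skip
  Position 2 ('b'): unique! => answer = 2

2


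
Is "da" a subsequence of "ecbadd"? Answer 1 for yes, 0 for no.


Check if "da" is a subsequence of "ecbadd"
Greedy scan:
  Position 0 ('e'): no match needed
  Position 1 ('c'): no match needed
  Position 2 ('b'): no match needed
  Position 3 ('a'): no match needed
  Position 4 ('d'): matches sub[0] = 'd'
  Position 5 ('d'): no match needed
Only matched 1/2 characters => not a subsequence

0


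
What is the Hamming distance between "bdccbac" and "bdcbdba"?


Comparing "bdccbac" and "bdcbdba" position by position:
  Position 0: 'b' vs 'b' => same
  Position 1: 'd' vs 'd' => same
  Position 2: 'c' vs 'c' => same
  Position 3: 'c' vs 'b' => differ
  Position 4: 'b' vs 'd' => differ
  Position 5: 'a' vs 'b' => differ
  Position 6: 'c' vs 'a' => differ
Total differences (Hamming distance): 4

4


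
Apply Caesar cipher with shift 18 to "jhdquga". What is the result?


Caesar cipher: shift "jhdquga" by 18
  'j' (pos 9) + 18 = pos 1 = 'b'
  'h' (pos 7) + 18 = pos 25 = 'z'
  'd' (pos 3) + 18 = pos 21 = 'v'
  'q' (pos 16) + 18 = pos 8 = 'i'
  'u' (pos 20) + 18 = pos 12 = 'm'
  'g' (pos 6) + 18 = pos 24 = 'y'
  'a' (pos 0) + 18 = pos 18 = 's'
Result: bzvimys

bzvimys


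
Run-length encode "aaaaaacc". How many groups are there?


Input: aaaaaacc
Scanning for consecutive runs:
  Group 1: 'a' x 6 (positions 0-5)
  Group 2: 'c' x 2 (positions 6-7)
Total groups: 2

2


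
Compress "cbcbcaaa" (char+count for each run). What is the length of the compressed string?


Input: cbcbcaaa
Runs:
  'c' x 1 => "c1"
  'b' x 1 => "b1"
  'c' x 1 => "c1"
  'b' x 1 => "b1"
  'c' x 1 => "c1"
  'a' x 3 => "a3"
Compressed: "c1b1c1b1c1a3"
Compressed length: 12

12


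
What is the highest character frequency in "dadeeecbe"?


Input: dadeeecbe
Character counts:
  'a': 1
  'b': 1
  'c': 1
  'd': 2
  'e': 4
Maximum frequency: 4

4


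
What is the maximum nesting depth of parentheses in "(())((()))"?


Input: "(())((()))"
Tracking depth:
  Position 0 '(': depth becomes 1
  Position 1 '(': depth becomes 2
  Position 2 ')': depth becomes 1
  Position 3 ')': depth becomes 0
  Position 4 '(': depth becomes 1
  Position 5 '(': depth becomes 2
  Position 6 '(': depth becomes 3
  Position 7 ')': depth becomes 2
  Position 8 ')': depth becomes 1
  Position 9 ')': depth becomes 0
Maximum depth reached: 3

3


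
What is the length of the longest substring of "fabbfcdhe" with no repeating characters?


Input: "fabbfcdhe"
Sliding window (track last position of each char):
  Position 0 ('f'): window [0,0] length 1 -- new best
  Position 1 ('a'): window [0,1] length 2 -- new best
  Position 2 ('b'): window [0,2] length 3 -- new best
  Position 3 ('b'): repeat (last at 2), move window start to 3
  Position 3 ('b'): window [3,3] length 1
  Position 4 ('f'): window [3,4] length 2
  Position 5 ('c'): window [3,5] length 3
  Position 6 ('d'): window [3,6] length 4 -- new best
  Position 7 ('h'): window [3,7] length 5 -- new best
  Position 8 ('e'): window [3,8] length 6 -- new best
Longest substring with no repeats: "bfcdhe" with length 6

6


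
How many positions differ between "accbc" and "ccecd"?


Comparing "accbc" and "ccecd" position by position:
  Position 0: 'a' vs 'c' => DIFFER
  Position 1: 'c' vs 'c' => same
  Position 2: 'c' vs 'e' => DIFFER
  Position 3: 'b' vs 'c' => DIFFER
  Position 4: 'c' vs 'd' => DIFFER
Positions that differ: 4

4


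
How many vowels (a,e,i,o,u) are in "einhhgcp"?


Input: einhhgcp
Checking each character:
  'e' at position 0: vowel (running total: 1)
  'i' at position 1: vowel (running total: 2)
  'n' at position 2: consonant
  'h' at position 3: consonant
  'h' at position 4: consonant
  'g' at position 5: consonant
  'c' at position 6: consonant
  'p' at position 7: consonant
Total vowels: 2

2


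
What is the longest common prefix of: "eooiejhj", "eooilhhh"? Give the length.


Words: eooiejhj, eooilhhh
  Position 0: all 'e' => match
  Position 1: all 'o' => match
  Position 2: all 'o' => match
  Position 3: all 'i' => match
  Position 4: ('e', 'l') => mismatch, stop
LCP = "eooi" (length 4)

4


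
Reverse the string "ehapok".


Input: ehapok
Reading characters right to left:
  Position 5: 'k'
  Position 4: 'o'
  Position 3: 'p'
  Position 2: 'a'
  Position 1: 'h'
  Position 0: 'e'
Reversed: kopahe

kopahe


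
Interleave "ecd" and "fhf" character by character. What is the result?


Interleaving "ecd" and "fhf":
  Position 0: 'e' from first, 'f' from second => "ef"
  Position 1: 'c' from first, 'h' from second => "ch"
  Position 2: 'd' from first, 'f' from second => "df"
Result: efchdf

efchdf


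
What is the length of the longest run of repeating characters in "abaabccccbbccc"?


Input: "abaabccccbbccc"
Scanning for longest run:
  Position 1 ('b'): new char, reset run to 1
  Position 2 ('a'): new char, reset run to 1
  Position 3 ('a'): continues run of 'a', length=2
  Position 4 ('b'): new char, reset run to 1
  Position 5 ('c'): new char, reset run to 1
  Position 6 ('c'): continues run of 'c', length=2
  Position 7 ('c'): continues run of 'c', length=3
  Position 8 ('c'): continues run of 'c', length=4
  Position 9 ('b'): new char, reset run to 1
  Position 10 ('b'): continues run of 'b', length=2
  Position 11 ('c'): new char, reset run to 1
  Position 12 ('c'): continues run of 'c', length=2
  Position 13 ('c'): continues run of 'c', length=3
Longest run: 'c' with length 4

4


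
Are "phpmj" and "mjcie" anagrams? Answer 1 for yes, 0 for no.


Strings: "phpmj", "mjcie"
Sorted first:  hjmpp
Sorted second: ceijm
Differ at position 0: 'h' vs 'c' => not anagrams

0


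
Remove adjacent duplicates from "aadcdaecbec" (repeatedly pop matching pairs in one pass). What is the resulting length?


Input: aadcdaecbec
Stack-based adjacent duplicate removal:
  Read 'a': push. Stack: a
  Read 'a': matches stack top 'a' => pop. Stack: (empty)
  Read 'd': push. Stack: d
  Read 'c': push. Stack: dc
  Read 'd': push. Stack: dcd
  Read 'a': push. Stack: dcda
  Read 'e': push. Stack: dcdae
  Read 'c': push. Stack: dcdaec
  Read 'b': push. Stack: dcdaecb
  Read 'e': push. Stack: dcdaecbe
  Read 'c': push. Stack: dcdaecbec
Final stack: "dcdaecbec" (length 9)

9


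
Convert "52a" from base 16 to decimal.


Input: "52a" in base 16
Positional expansion:
  Digit '5' (value 5) x 16^2 = 1280
  Digit '2' (value 2) x 16^1 = 32
  Digit 'a' (value 10) x 16^0 = 10
Sum = 1322

1322


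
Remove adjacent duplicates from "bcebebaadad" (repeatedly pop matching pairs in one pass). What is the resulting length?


Input: bcebebaadad
Stack-based adjacent duplicate removal:
  Read 'b': push. Stack: b
  Read 'c': push. Stack: bc
  Read 'e': push. Stack: bce
  Read 'b': push. Stack: bceb
  Read 'e': push. Stack: bcebe
  Read 'b': push. Stack: bcebeb
  Read 'a': push. Stack: bcebeba
  Read 'a': matches stack top 'a' => pop. Stack: bcebeb
  Read 'd': push. Stack: bcebebd
  Read 'a': push. Stack: bcebebda
  Read 'd': push. Stack: bcebebdad
Final stack: "bcebebdad" (length 9)

9


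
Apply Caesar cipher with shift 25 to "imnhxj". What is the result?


Caesar cipher: shift "imnhxj" by 25
  'i' (pos 8) + 25 = pos 7 = 'h'
  'm' (pos 12) + 25 = pos 11 = 'l'
  'n' (pos 13) + 25 = pos 12 = 'm'
  'h' (pos 7) + 25 = pos 6 = 'g'
  'x' (pos 23) + 25 = pos 22 = 'w'
  'j' (pos 9) + 25 = pos 8 = 'i'
Result: hlmgwi

hlmgwi


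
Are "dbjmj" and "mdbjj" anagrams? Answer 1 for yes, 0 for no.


Strings: "dbjmj", "mdbjj"
Sorted first:  bdjjm
Sorted second: bdjjm
Sorted forms match => anagrams

1


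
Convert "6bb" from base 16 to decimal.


Input: "6bb" in base 16
Positional expansion:
  Digit '6' (value 6) x 16^2 = 1536
  Digit 'b' (value 11) x 16^1 = 176
  Digit 'b' (value 11) x 16^0 = 11
Sum = 1723

1723
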